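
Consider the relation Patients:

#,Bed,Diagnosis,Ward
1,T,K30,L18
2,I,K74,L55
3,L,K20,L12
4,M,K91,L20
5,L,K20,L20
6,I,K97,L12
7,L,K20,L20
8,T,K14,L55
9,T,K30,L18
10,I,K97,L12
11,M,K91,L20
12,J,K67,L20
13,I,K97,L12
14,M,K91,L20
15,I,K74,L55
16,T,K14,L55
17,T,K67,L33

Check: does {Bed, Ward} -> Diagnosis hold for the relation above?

(Bed=T, Ward=L18): rows 1, 9 → Diagnosis = K30, K30 ✓
(Bed=I, Ward=L55): rows 2, 15 → Diagnosis = K74, K74 ✓
(Bed=L, Ward=L12): row 3 → Diagnosis = K20 ✓
(Bed=M, Ward=L20): rows 4, 11, 14 → Diagnosis = K91, K91, K91 ✓
(Bed=L, Ward=L20): rows 5, 7 → Diagnosis = K20, K20 ✓
(Bed=I, Ward=L12): rows 6, 10, 13 → Diagnosis = K97, K97, K97 ✓
(Bed=T, Ward=L55): rows 8, 16 → Diagnosis = K14, K14 ✓
(Bed=J, Ward=L20): row 12 → Diagnosis = K67 ✓
(Bed=T, Ward=L33): row 17 → Diagnosis = K67 ✓
Every {Bed, Ward} value is associated with a single Diagnosis value, so {Bed, Ward} -> Diagnosis holds.

Yes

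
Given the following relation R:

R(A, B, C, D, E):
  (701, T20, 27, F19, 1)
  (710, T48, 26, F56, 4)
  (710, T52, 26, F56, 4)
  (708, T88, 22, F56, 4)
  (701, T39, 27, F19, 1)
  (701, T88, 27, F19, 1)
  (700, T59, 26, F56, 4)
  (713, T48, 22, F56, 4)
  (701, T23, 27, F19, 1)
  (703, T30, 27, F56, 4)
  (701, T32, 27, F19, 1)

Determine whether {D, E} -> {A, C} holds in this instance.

No

(D=F19, E=1): 5 rows → {A,C} = (701, 27), (701, 27), (701, 27), (701, 27), (701, 27) ✓
(D=F56, E=4): 6 rows → {A,C} takes values {(710, 26), (708, 22), (700, 26), (713, 22), (703, 27)} — violation
Two rows agree on {D, E} but differ on {A, C}, so {D, E} -> {A, C} does not hold.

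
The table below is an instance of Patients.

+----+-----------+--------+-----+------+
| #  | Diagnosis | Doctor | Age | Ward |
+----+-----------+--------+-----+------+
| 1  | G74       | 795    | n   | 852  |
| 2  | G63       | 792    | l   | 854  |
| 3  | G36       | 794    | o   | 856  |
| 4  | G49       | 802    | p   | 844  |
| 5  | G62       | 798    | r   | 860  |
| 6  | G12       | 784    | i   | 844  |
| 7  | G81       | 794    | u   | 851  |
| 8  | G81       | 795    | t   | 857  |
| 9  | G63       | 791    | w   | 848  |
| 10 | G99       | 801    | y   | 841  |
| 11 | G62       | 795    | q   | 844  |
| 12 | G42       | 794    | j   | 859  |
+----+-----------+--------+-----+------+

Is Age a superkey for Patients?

Yes

All 12 rows have distinct Age values, so Age → (all attributes) holds and Age is a superkey.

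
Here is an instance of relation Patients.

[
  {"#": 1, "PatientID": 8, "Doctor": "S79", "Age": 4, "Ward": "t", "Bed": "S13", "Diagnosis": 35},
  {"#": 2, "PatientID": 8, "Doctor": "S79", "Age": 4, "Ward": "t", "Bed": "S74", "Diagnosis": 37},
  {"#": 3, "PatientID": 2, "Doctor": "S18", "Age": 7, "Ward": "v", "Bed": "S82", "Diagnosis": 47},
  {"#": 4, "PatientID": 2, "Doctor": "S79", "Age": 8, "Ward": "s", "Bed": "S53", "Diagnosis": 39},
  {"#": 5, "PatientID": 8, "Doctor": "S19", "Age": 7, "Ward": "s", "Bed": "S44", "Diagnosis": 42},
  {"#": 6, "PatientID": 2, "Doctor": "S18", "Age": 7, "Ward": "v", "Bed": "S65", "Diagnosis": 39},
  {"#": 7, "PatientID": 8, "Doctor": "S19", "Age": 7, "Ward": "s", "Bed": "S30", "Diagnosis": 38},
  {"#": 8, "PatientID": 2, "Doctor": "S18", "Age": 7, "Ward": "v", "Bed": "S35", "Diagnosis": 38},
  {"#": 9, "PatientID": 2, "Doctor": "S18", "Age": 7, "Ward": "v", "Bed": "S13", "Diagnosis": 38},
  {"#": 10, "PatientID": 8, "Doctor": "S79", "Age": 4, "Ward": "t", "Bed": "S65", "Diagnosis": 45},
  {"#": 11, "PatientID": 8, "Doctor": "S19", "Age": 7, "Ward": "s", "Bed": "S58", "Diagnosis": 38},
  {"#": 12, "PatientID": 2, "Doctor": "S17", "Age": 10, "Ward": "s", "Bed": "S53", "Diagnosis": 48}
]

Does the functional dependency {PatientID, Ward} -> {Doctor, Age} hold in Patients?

(PatientID=8, Ward=t): rows 1, 2, 10 → {Doctor,Age} = (S79, 4), (S79, 4), (S79, 4) ✓
(PatientID=2, Ward=v): rows 3, 6, 8, 9 → {Doctor,Age} = (S18, 7), (S18, 7), (S18, 7), (S18, 7) ✓
(PatientID=2, Ward=s): rows 4, 12 → {Doctor,Age} takes values {(S79, 8), (S17, 10)} — violation
(PatientID=8, Ward=s): rows 5, 7, 11 → {Doctor,Age} = (S19, 7), (S19, 7), (S19, 7) ✓
Two rows agree on {PatientID, Ward} but differ on {Doctor, Age}, so {PatientID, Ward} -> {Doctor, Age} does not hold.

No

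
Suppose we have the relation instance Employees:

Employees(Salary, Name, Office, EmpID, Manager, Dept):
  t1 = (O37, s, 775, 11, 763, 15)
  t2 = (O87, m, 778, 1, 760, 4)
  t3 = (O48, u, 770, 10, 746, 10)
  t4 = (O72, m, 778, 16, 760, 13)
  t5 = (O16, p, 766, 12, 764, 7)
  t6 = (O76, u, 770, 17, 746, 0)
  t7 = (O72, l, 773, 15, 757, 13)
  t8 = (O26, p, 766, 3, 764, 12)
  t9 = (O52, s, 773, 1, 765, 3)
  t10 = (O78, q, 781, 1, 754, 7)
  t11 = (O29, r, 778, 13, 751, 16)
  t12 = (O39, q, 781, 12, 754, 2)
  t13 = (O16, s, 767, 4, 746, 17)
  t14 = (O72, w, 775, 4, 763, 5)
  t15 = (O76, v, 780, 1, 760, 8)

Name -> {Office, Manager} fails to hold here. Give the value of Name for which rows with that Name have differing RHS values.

Name=s: rows 1, 9, 13 → {Office,Manager} takes values {(775, 763), (773, 765), (767, 746)} — violation
Name=m: rows 2, 4 → {Office,Manager} = (778, 760), (778, 760) ✓
Name=u: rows 3, 6 → {Office,Manager} = (770, 746), (770, 746) ✓
Name=p: rows 5, 8 → {Office,Manager} = (766, 764), (766, 764) ✓
Name=l: row 7 → {Office,Manager} = (773, 757) ✓
Name=q: rows 10, 12 → {Office,Manager} = (781, 754), (781, 754) ✓
Name=r: row 11 → {Office,Manager} = (778, 751) ✓
Name=w: row 14 → {Office,Manager} = (775, 763) ✓
Name=v: row 15 → {Office,Manager} = (780, 760) ✓
The only Name value with inconsistent RHS is Name=s.

s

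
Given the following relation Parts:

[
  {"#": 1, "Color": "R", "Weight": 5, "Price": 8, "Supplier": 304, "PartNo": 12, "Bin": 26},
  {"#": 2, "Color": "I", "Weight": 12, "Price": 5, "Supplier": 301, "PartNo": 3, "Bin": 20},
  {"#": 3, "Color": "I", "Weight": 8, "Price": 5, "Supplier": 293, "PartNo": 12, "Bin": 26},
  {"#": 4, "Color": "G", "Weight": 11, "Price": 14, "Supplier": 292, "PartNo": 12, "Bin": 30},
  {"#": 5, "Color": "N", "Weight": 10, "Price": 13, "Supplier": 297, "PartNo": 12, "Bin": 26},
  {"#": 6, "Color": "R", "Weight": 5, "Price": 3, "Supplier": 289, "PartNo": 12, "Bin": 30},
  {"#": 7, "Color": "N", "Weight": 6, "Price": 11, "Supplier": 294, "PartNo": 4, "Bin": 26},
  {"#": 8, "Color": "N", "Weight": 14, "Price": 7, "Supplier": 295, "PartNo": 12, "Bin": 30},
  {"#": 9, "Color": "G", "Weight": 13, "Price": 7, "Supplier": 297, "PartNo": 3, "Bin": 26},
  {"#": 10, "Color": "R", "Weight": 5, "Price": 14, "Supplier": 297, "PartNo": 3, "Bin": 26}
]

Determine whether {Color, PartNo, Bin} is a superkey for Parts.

Yes

All 10 rows have distinct {Color, PartNo, Bin} values, so {Color, PartNo, Bin} → (all attributes) holds and {Color, PartNo, Bin} is a superkey.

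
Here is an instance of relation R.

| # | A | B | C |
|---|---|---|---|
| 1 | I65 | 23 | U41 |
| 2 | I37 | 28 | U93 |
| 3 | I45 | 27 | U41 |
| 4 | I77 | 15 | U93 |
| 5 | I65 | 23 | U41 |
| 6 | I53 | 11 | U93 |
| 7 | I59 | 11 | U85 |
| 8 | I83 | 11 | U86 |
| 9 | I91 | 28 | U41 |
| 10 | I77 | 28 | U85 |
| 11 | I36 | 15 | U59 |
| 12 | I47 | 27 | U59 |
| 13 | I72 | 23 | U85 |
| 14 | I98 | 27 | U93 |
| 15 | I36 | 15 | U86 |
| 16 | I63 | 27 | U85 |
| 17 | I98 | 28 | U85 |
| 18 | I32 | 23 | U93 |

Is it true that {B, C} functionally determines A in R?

(B=23, C=U41): rows 1, 5 → A = I65, I65 ✓
(B=28, C=U93): row 2 → A = I37 ✓
(B=27, C=U41): row 3 → A = I45 ✓
(B=15, C=U93): row 4 → A = I77 ✓
(B=11, C=U93): row 6 → A = I53 ✓
(B=11, C=U85): row 7 → A = I59 ✓
(B=11, C=U86): row 8 → A = I83 ✓
(B=28, C=U41): row 9 → A = I91 ✓
(B=28, C=U85): rows 10, 17 → A takes values {I77, I98} — violation
(B=15, C=U59): row 11 → A = I36 ✓
(B=27, C=U59): row 12 → A = I47 ✓
(B=23, C=U85): row 13 → A = I72 ✓
(B=27, C=U93): row 14 → A = I98 ✓
(B=15, C=U86): row 15 → A = I36 ✓
(B=27, C=U85): row 16 → A = I63 ✓
(B=23, C=U93): row 18 → A = I32 ✓
Two rows agree on {B, C} but differ on A, so {B, C} -> A does not hold.

No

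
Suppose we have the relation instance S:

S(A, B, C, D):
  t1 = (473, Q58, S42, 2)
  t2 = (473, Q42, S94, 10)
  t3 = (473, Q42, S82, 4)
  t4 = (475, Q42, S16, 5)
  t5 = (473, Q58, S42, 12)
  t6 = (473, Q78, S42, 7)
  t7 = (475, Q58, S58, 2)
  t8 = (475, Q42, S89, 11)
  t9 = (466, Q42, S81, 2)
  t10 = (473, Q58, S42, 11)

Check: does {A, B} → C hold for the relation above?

No

(A=473, B=Q58): rows 1, 5, 10 → C = S42, S42, S42 ✓
(A=473, B=Q42): rows 2, 3 → C takes values {S94, S82} — violation
(A=475, B=Q42): rows 4, 8 → C takes values {S16, S89} — violation
(A=473, B=Q78): row 6 → C = S42 ✓
(A=475, B=Q58): row 7 → C = S58 ✓
(A=466, B=Q42): row 9 → C = S81 ✓
Two rows agree on {A, B} but differ on C, so {A, B} → C does not hold.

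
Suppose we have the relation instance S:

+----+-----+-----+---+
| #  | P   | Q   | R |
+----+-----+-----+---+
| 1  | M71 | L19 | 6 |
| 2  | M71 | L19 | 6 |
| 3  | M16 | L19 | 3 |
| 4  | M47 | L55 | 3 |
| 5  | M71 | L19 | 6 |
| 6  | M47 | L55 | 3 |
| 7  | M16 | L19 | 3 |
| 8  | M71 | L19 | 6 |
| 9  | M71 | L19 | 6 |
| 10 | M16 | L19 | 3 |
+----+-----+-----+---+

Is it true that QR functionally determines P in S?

Yes

(Q=L19, R=6): rows 1, 2, 5, 8, 9 → P = M71, M71, M71, M71, M71 ✓
(Q=L19, R=3): rows 3, 7, 10 → P = M16, M16, M16 ✓
(Q=L55, R=3): rows 4, 6 → P = M47, M47 ✓
Every QR value is associated with a single P value, so QR → P holds.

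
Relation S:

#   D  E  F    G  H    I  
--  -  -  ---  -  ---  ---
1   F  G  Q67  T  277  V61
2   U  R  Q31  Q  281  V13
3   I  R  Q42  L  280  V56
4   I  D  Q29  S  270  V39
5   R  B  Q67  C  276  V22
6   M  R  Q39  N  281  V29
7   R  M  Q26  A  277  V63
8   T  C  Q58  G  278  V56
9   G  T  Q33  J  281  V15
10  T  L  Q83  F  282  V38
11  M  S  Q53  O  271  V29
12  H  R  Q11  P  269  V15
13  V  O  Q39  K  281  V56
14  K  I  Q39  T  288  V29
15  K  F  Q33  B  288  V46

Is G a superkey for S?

No

Rows 1 and 14 have the same G value G=T but are distinct tuples, so G does not determine every attribute — not a superkey.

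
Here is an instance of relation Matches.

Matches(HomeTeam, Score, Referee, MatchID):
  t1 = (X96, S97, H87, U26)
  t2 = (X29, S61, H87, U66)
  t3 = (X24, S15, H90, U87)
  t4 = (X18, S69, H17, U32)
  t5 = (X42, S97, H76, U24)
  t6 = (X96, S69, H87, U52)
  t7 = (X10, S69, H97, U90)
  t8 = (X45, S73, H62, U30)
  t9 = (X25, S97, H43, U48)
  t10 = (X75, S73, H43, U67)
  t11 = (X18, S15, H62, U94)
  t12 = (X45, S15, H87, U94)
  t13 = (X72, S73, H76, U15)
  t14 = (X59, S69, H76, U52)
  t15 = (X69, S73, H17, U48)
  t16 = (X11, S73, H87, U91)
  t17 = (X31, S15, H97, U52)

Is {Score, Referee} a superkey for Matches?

Yes

All 17 rows have distinct {Score, Referee} values, so {Score, Referee} → (all attributes) holds and {Score, Referee} is a superkey.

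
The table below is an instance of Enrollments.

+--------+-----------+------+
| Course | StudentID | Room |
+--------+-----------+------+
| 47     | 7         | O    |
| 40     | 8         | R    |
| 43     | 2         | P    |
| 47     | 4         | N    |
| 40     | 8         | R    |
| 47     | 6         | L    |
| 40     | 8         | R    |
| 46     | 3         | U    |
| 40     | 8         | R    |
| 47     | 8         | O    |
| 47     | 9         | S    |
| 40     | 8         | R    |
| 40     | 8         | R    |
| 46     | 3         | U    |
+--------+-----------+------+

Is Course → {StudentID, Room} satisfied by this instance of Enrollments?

Course=47: 5 rows → {StudentID,Room} takes values {(7, O), (4, N), (6, L), (8, O), (9, S)} — violation
Course=40: 6 rows → {StudentID,Room} = (8, R), (8, R), (8, R), (8, R), (8, R), (8, R) ✓
Course=43: 1 row → {StudentID,Room} = (2, P) ✓
Course=46: 2 rows → {StudentID,Room} = (3, U), (3, U) ✓
Two rows agree on Course but differ on {StudentID, Room}, so Course → {StudentID, Room} does not hold.

No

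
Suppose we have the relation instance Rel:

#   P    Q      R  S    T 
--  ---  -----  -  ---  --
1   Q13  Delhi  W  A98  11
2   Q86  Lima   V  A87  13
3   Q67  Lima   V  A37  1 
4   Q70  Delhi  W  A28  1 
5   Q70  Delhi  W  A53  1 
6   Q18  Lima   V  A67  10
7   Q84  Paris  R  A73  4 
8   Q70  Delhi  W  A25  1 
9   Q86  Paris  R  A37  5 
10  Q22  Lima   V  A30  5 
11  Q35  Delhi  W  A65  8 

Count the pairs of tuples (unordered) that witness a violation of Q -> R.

0

Q=Delhi: all 5 rows agree on R — 0 pairs.
Q=Lima: all 4 rows agree on R — 0 pairs.
Q=Paris: all 2 rows agree on R — 0 pairs.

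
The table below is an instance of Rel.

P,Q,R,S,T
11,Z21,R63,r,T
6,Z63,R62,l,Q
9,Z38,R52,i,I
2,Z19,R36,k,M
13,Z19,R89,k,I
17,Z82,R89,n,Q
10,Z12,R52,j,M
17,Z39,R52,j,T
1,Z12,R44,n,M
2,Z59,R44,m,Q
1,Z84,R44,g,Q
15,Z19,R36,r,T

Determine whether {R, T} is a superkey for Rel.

Two distinct rows share (R=R44, T=Q), so {R, T} does not determine every attribute — not a superkey.

No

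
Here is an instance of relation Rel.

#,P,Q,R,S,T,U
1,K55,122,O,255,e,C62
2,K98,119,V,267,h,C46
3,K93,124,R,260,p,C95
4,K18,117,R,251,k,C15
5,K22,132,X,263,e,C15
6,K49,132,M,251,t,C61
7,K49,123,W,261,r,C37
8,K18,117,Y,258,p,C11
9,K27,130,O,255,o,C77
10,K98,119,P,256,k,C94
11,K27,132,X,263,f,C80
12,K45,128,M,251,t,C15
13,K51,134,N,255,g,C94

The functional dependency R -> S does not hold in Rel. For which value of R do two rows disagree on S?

R=O: rows 1, 9 → S = 255, 255 ✓
R=V: row 2 → S = 267 ✓
R=R: rows 3, 4 → S takes values {260, 251} — violation
R=X: rows 5, 11 → S = 263, 263 ✓
R=M: rows 6, 12 → S = 251, 251 ✓
R=W: row 7 → S = 261 ✓
R=Y: row 8 → S = 258 ✓
R=P: row 10 → S = 256 ✓
R=N: row 13 → S = 255 ✓
The only R value with inconsistent S is R=R.

R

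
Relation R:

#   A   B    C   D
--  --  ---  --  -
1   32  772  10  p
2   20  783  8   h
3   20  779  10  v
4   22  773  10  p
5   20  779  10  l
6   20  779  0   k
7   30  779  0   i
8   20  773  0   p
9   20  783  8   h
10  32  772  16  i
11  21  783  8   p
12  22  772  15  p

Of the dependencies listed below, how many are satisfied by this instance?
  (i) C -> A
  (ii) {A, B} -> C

(i) C -> A: C=10: rows 1, 3, 4, 5 → A takes values {32, 20, 22} — violation; C=8: rows 2, 9, 11 → A takes values {20, 21} — violation; C=0: rows 6, 7, 8 → A takes values {20, 30} — violation — fails.
(ii) {A, B} -> C: (A=32, B=772): rows 1, 10 → C takes values {10, 16} — violation; (A=20, B=779): rows 3, 5, 6 → C takes values {10, 0} — violation — fails.
None of the 2 dependencies hold.

0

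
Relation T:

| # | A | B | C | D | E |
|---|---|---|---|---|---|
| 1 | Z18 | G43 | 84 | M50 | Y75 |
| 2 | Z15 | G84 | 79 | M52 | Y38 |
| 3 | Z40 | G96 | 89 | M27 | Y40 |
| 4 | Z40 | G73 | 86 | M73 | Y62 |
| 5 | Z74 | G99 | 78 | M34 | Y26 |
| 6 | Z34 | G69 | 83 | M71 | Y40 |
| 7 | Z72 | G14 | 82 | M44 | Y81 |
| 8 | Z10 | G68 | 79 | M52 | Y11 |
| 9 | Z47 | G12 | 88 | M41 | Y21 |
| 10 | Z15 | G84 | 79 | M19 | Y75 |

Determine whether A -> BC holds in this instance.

No

A=Z18: row 1 → {B,C} = (G43, 84) ✓
A=Z15: rows 2, 10 → {B,C} = (G84, 79), (G84, 79) ✓
A=Z40: rows 3, 4 → {B,C} takes values {(G96, 89), (G73, 86)} — violation
A=Z74: row 5 → {B,C} = (G99, 78) ✓
A=Z34: row 6 → {B,C} = (G69, 83) ✓
A=Z72: row 7 → {B,C} = (G14, 82) ✓
A=Z10: row 8 → {B,C} = (G68, 79) ✓
A=Z47: row 9 → {B,C} = (G12, 88) ✓
Two rows agree on A but differ on BC, so A -> BC does not hold.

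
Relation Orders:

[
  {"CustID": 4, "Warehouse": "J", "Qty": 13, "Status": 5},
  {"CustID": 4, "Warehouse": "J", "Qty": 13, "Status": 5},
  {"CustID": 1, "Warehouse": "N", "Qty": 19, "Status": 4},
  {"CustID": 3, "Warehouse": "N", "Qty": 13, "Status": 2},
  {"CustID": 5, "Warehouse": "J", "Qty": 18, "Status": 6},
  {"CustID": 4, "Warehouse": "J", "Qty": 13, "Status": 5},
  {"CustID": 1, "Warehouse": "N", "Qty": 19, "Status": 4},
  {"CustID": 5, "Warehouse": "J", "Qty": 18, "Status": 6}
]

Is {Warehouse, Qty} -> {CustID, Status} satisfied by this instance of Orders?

Yes

(Warehouse=J, Qty=13): 3 rows → {CustID,Status} = (4, 5), (4, 5), (4, 5) ✓
(Warehouse=N, Qty=19): 2 rows → {CustID,Status} = (1, 4), (1, 4) ✓
(Warehouse=N, Qty=13): 1 row → {CustID,Status} = (3, 2) ✓
(Warehouse=J, Qty=18): 2 rows → {CustID,Status} = (5, 6), (5, 6) ✓
Every {Warehouse, Qty} value is associated with a single {CustID, Status} value, so {Warehouse, Qty} -> {CustID, Status} holds.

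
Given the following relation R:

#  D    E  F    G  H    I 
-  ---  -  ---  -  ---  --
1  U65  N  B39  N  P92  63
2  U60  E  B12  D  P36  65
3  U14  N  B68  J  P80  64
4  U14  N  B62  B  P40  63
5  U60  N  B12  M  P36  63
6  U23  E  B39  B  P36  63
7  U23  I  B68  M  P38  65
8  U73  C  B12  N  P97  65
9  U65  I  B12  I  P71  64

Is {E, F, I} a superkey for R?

All 9 rows have distinct {E, F, I} values, so {E, F, I} → (all attributes) holds and {E, F, I} is a superkey.

Yes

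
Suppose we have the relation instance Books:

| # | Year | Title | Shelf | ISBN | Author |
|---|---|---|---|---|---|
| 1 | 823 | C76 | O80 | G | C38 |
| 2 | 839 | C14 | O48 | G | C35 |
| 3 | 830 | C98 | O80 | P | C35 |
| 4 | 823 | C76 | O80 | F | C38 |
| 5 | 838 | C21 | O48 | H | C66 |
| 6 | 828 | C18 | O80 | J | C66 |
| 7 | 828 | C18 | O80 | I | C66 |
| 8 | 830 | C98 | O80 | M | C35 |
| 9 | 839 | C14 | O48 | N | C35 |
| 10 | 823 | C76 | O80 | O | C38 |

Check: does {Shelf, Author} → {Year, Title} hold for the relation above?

(Shelf=O80, Author=C38): rows 1, 4, 10 → {Year,Title} = (823, C76), (823, C76), (823, C76) ✓
(Shelf=O48, Author=C35): rows 2, 9 → {Year,Title} = (839, C14), (839, C14) ✓
(Shelf=O80, Author=C35): rows 3, 8 → {Year,Title} = (830, C98), (830, C98) ✓
(Shelf=O48, Author=C66): row 5 → {Year,Title} = (838, C21) ✓
(Shelf=O80, Author=C66): rows 6, 7 → {Year,Title} = (828, C18), (828, C18) ✓
Every {Shelf, Author} value is associated with a single {Year, Title} value, so {Shelf, Author} → {Year, Title} holds.

Yes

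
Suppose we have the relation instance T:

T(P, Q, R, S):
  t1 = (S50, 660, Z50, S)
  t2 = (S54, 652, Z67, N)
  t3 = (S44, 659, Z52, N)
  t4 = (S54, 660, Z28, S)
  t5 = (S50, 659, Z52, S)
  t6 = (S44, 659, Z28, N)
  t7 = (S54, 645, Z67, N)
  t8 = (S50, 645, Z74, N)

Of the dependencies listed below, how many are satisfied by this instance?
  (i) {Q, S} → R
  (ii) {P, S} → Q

(i) {Q, S} → R: (Q=660, S=S): rows 1, 4 → R takes values {Z50, Z28} — violation; (Q=659, S=N): rows 3, 6 → R takes values {Z52, Z28} — violation; (Q=645, S=N): rows 7, 8 → R takes values {Z67, Z74} — violation — fails.
(ii) {P, S} → Q: (P=S50, S=S): rows 1, 5 → Q takes values {660, 659} — violation; (P=S54, S=N): rows 2, 7 → Q takes values {652, 645} — violation — fails.
None of the 2 dependencies hold.

0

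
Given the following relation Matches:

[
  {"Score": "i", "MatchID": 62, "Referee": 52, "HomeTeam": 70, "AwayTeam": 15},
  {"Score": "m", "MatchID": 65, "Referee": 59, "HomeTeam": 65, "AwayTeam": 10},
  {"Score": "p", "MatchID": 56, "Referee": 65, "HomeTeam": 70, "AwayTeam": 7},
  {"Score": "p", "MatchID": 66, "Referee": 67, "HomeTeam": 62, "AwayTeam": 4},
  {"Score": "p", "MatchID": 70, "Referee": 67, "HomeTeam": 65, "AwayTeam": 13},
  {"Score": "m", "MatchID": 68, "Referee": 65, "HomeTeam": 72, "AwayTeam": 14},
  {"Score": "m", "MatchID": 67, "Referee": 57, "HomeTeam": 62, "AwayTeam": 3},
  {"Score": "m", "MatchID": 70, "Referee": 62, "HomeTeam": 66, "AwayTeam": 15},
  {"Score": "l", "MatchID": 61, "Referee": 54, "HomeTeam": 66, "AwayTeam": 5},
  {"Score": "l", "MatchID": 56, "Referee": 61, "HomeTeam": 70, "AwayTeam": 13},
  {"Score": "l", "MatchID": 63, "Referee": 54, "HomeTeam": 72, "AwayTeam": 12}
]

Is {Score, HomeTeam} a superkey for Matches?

Yes

All 11 rows have distinct {Score, HomeTeam} values, so {Score, HomeTeam} → (all attributes) holds and {Score, HomeTeam} is a superkey.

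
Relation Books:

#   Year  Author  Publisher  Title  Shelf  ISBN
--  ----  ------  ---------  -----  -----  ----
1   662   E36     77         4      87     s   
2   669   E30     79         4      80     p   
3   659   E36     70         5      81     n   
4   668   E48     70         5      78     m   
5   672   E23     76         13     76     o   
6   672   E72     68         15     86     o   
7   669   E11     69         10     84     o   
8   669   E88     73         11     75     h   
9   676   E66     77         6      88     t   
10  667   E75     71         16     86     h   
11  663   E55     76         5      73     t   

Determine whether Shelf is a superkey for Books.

No

Rows 6 and 10 have the same Shelf value Shelf=86 but are distinct tuples, so Shelf does not determine every attribute — not a superkey.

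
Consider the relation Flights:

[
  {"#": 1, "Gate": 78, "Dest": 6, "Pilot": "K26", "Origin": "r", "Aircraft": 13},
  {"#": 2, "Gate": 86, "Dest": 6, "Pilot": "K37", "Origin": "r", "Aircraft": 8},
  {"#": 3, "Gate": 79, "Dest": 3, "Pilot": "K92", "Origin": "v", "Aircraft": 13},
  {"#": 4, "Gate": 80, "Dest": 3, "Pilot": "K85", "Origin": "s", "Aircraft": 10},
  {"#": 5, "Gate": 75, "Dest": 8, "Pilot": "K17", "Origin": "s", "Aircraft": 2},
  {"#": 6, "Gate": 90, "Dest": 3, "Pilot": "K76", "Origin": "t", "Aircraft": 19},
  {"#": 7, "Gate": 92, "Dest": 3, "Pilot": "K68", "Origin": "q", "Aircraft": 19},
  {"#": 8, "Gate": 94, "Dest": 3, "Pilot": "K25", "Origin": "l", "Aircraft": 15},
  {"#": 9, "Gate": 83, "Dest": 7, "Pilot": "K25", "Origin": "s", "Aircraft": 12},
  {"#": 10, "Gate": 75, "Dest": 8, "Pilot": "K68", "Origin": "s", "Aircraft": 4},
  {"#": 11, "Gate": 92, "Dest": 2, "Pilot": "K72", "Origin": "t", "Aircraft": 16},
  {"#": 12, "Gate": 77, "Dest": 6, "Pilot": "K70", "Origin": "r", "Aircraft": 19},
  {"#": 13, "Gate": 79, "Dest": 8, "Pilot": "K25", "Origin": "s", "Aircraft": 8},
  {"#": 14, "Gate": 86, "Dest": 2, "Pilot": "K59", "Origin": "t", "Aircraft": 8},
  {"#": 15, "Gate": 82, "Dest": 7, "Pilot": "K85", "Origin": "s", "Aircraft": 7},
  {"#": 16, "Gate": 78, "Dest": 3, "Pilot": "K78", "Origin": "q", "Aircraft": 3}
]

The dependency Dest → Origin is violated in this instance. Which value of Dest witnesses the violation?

Dest=6: rows 1, 2, 12 → Origin = r, r, r ✓
Dest=3: rows 3, 4, 6, 7, 8, 16 → Origin takes values {v, s, t, q, l} — violation
Dest=8: rows 5, 10, 13 → Origin = s, s, s ✓
Dest=7: rows 9, 15 → Origin = s, s ✓
Dest=2: rows 11, 14 → Origin = t, t ✓
The only Dest value with inconsistent Origin is Dest=3.

3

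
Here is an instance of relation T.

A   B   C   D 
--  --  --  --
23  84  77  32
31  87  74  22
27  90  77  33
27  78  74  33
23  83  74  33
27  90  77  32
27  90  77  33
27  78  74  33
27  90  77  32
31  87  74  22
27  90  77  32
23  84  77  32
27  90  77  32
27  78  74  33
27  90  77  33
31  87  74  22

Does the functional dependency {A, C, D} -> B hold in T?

(A=23, C=77, D=32): 2 rows → B = 84, 84 ✓
(A=31, C=74, D=22): 3 rows → B = 87, 87, 87 ✓
(A=27, C=77, D=33): 3 rows → B = 90, 90, 90 ✓
(A=27, C=74, D=33): 3 rows → B = 78, 78, 78 ✓
(A=23, C=74, D=33): 1 row → B = 83 ✓
(A=27, C=77, D=32): 4 rows → B = 90, 90, 90, 90 ✓
Every {A, C, D} value is associated with a single B value, so {A, C, D} -> B holds.

Yes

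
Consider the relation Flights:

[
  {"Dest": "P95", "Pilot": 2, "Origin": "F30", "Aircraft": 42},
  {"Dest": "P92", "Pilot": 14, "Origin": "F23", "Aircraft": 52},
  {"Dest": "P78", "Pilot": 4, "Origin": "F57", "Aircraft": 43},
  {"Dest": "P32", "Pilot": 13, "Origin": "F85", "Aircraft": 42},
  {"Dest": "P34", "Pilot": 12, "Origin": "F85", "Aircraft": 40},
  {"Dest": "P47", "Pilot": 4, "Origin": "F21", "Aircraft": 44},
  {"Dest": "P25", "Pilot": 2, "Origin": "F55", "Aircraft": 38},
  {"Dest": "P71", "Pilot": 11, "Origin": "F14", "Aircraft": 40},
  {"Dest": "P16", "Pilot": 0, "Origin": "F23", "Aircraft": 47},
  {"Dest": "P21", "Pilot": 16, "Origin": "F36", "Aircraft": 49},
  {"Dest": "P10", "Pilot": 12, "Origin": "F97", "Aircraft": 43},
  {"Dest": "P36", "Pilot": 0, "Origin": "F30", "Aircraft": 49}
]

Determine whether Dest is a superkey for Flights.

Yes

All 12 rows have distinct Dest values, so Dest → (all attributes) holds and Dest is a superkey.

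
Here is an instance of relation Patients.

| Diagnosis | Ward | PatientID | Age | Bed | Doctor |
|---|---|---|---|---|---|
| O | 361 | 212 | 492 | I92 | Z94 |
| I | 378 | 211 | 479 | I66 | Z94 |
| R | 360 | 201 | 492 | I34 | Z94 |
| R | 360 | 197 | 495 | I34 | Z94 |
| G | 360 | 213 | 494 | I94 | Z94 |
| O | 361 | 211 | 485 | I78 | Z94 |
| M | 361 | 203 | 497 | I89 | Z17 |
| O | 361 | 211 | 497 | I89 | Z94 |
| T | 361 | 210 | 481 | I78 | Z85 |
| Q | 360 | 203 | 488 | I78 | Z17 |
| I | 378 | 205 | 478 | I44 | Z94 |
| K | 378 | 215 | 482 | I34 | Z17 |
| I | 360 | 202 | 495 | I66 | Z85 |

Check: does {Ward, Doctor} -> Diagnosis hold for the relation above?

(Ward=361, Doctor=Z94): 3 rows → Diagnosis = O, O, O ✓
(Ward=378, Doctor=Z94): 2 rows → Diagnosis = I, I ✓
(Ward=360, Doctor=Z94): 3 rows → Diagnosis takes values {R, G} — violation
(Ward=361, Doctor=Z17): 1 row → Diagnosis = M ✓
(Ward=361, Doctor=Z85): 1 row → Diagnosis = T ✓
(Ward=360, Doctor=Z17): 1 row → Diagnosis = Q ✓
(Ward=378, Doctor=Z17): 1 row → Diagnosis = K ✓
(Ward=360, Doctor=Z85): 1 row → Diagnosis = I ✓
Two rows agree on {Ward, Doctor} but differ on Diagnosis, so {Ward, Doctor} -> Diagnosis does not hold.

No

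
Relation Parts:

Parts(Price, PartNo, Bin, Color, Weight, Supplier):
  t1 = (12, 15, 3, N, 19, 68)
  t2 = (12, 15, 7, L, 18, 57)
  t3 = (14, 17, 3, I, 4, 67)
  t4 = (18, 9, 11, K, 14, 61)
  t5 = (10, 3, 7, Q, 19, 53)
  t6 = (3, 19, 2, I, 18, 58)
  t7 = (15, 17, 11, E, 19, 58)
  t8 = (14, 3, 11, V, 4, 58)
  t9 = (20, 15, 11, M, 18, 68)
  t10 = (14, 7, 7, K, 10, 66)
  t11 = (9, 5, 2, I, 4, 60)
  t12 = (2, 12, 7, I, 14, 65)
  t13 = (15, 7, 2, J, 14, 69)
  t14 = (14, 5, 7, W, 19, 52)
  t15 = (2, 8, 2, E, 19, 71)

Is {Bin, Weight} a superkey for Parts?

No

Rows 5 and 14 have the same {Bin, Weight} value (Bin=7, Weight=19) but are distinct tuples, so {Bin, Weight} does not determine every attribute — not a superkey.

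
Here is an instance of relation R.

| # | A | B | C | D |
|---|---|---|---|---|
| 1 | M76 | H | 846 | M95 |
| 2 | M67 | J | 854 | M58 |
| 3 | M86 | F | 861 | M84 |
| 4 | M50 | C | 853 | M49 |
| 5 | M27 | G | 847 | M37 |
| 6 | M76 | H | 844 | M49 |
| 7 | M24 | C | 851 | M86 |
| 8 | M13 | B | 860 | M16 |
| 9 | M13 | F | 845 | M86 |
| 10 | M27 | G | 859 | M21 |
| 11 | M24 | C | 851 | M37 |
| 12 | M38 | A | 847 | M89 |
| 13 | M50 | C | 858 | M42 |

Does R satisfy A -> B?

A=M76: rows 1, 6 → B = H, H ✓
A=M67: row 2 → B = J ✓
A=M86: row 3 → B = F ✓
A=M50: rows 4, 13 → B = C, C ✓
A=M27: rows 5, 10 → B = G, G ✓
A=M24: rows 7, 11 → B = C, C ✓
A=M13: rows 8, 9 → B takes values {B, F} — violation
A=M38: row 12 → B = A ✓
Two rows agree on A but differ on B, so A -> B does not hold.

No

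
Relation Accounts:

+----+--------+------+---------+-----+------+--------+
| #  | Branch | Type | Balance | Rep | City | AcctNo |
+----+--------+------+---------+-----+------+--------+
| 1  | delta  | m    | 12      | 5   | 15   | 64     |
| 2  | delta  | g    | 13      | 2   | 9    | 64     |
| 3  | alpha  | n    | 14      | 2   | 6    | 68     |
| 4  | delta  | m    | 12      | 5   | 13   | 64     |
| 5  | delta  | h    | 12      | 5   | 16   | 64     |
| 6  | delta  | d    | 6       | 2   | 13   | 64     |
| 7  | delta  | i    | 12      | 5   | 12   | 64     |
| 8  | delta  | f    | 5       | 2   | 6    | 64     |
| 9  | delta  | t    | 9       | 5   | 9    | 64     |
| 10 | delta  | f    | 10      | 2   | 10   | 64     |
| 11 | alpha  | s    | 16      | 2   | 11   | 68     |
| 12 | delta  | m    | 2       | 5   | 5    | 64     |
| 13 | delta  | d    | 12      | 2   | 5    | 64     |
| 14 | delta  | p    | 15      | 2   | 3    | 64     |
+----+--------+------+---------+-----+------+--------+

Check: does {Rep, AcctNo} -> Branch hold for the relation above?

(Rep=5, AcctNo=64): rows 1, 4, 5, 7, 9, 12 → Branch = delta, delta, delta, delta, delta, delta ✓
(Rep=2, AcctNo=64): rows 2, 6, 8, 10, 13, 14 → Branch = delta, delta, delta, delta, delta, delta ✓
(Rep=2, AcctNo=68): rows 3, 11 → Branch = alpha, alpha ✓
Every {Rep, AcctNo} value is associated with a single Branch value, so {Rep, AcctNo} -> Branch holds.

Yes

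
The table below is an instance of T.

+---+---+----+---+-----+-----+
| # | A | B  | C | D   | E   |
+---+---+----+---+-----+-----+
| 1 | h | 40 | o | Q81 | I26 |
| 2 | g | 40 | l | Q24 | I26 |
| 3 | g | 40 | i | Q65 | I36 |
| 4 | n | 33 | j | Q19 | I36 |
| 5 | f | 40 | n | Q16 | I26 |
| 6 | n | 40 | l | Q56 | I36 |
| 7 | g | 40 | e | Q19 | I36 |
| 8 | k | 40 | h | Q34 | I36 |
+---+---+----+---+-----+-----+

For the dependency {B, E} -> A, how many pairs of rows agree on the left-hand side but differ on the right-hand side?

(B=40, E=I26): violating pairs (1,2), (1,5), (2,5) — 3 pairs.
(B=40, E=I36): violating pairs (3,6), (3,8), (6,7), (6,8), (7,8) — 5 pairs.

8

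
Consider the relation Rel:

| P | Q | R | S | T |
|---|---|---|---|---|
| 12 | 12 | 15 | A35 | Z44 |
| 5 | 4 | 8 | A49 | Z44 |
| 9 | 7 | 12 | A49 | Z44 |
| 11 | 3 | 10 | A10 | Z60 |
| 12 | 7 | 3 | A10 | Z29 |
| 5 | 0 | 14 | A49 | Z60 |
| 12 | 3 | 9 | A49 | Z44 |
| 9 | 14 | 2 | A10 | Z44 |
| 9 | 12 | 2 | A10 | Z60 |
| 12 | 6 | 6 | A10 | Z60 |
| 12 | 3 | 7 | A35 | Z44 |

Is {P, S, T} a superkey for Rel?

Two distinct rows share (P=12, S=A35, T=Z44), so {P, S, T} does not determine every attribute — not a superkey.

No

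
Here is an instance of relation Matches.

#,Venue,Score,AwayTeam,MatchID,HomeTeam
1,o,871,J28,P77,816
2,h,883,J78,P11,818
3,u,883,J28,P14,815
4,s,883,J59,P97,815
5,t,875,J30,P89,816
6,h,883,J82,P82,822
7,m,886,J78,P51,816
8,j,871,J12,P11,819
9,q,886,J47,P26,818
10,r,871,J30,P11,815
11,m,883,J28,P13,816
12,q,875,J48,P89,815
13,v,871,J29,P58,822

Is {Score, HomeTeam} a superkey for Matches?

Rows 3 and 4 have the same {Score, HomeTeam} value (Score=883, HomeTeam=815) but are distinct tuples, so {Score, HomeTeam} does not determine every attribute — not a superkey.

No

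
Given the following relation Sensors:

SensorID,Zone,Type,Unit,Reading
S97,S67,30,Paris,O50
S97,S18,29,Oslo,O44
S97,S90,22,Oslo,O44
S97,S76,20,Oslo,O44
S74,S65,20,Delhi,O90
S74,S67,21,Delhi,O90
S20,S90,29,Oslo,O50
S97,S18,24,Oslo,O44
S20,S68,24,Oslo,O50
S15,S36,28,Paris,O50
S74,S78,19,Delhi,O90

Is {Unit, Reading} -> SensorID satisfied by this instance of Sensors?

No

(Unit=Paris, Reading=O50): 2 rows → SensorID takes values {S97, S15} — violation
(Unit=Oslo, Reading=O44): 4 rows → SensorID = S97, S97, S97, S97 ✓
(Unit=Delhi, Reading=O90): 3 rows → SensorID = S74, S74, S74 ✓
(Unit=Oslo, Reading=O50): 2 rows → SensorID = S20, S20 ✓
Two rows agree on {Unit, Reading} but differ on SensorID, so {Unit, Reading} -> SensorID does not hold.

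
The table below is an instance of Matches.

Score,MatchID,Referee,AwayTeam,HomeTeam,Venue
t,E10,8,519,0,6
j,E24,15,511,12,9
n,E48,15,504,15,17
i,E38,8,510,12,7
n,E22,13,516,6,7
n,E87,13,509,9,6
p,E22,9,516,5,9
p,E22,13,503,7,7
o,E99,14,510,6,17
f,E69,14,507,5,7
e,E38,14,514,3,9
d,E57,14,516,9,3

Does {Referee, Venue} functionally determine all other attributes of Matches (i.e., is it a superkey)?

Two distinct rows share (Referee=13, Venue=7), so {Referee, Venue} does not determine every attribute — not a superkey.

No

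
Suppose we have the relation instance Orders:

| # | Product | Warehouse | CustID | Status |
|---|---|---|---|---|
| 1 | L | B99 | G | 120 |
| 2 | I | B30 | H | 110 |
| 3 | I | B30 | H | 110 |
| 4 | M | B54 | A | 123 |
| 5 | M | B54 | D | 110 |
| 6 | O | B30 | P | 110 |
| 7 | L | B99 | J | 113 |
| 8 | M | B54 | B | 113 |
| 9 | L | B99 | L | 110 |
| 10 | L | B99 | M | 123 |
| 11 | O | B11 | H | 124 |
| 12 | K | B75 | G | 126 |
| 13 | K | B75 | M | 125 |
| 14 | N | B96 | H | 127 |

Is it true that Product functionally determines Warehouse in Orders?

Product=L: rows 1, 7, 9, 10 → Warehouse = B99, B99, B99, B99 ✓
Product=I: rows 2, 3 → Warehouse = B30, B30 ✓
Product=M: rows 4, 5, 8 → Warehouse = B54, B54, B54 ✓
Product=O: rows 6, 11 → Warehouse takes values {B30, B11} — violation
Product=K: rows 12, 13 → Warehouse = B75, B75 ✓
Product=N: row 14 → Warehouse = B96 ✓
Two rows agree on Product but differ on Warehouse, so Product -> Warehouse does not hold.

No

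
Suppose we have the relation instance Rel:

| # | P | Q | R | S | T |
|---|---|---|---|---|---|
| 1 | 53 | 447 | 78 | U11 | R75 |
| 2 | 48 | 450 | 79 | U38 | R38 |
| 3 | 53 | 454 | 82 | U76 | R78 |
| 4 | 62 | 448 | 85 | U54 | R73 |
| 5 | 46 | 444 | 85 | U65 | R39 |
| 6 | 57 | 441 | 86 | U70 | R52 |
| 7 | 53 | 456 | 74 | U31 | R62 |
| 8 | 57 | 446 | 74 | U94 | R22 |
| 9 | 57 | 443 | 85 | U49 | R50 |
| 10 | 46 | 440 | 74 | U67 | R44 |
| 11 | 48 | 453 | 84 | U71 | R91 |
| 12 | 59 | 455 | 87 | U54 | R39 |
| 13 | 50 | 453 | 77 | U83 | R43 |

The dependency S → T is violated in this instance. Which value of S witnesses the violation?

U54

S=U11: row 1 → T = R75 ✓
S=U38: row 2 → T = R38 ✓
S=U76: row 3 → T = R78 ✓
S=U54: rows 4, 12 → T takes values {R73, R39} — violation
S=U65: row 5 → T = R39 ✓
S=U70: row 6 → T = R52 ✓
S=U31: row 7 → T = R62 ✓
S=U94: row 8 → T = R22 ✓
S=U49: row 9 → T = R50 ✓
S=U67: row 10 → T = R44 ✓
S=U71: row 11 → T = R91 ✓
S=U83: row 13 → T = R43 ✓
The only S value with inconsistent T is S=U54.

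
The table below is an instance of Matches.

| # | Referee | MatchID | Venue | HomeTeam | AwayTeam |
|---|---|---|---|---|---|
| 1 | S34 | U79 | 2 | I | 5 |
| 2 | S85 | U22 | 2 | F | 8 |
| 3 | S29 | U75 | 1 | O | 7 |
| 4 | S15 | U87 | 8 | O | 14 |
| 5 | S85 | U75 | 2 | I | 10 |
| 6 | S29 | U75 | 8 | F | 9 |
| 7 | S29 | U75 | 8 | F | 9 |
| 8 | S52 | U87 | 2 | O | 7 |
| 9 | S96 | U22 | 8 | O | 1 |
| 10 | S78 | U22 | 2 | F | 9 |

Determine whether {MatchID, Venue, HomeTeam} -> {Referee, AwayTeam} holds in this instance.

No

(MatchID=U79, Venue=2, HomeTeam=I): row 1 → {Referee,AwayTeam} = (S34, 5) ✓
(MatchID=U22, Venue=2, HomeTeam=F): rows 2, 10 → {Referee,AwayTeam} takes values {(S85, 8), (S78, 9)} — violation
(MatchID=U75, Venue=1, HomeTeam=O): row 3 → {Referee,AwayTeam} = (S29, 7) ✓
(MatchID=U87, Venue=8, HomeTeam=O): row 4 → {Referee,AwayTeam} = (S15, 14) ✓
(MatchID=U75, Venue=2, HomeTeam=I): row 5 → {Referee,AwayTeam} = (S85, 10) ✓
(MatchID=U75, Venue=8, HomeTeam=F): rows 6, 7 → {Referee,AwayTeam} = (S29, 9), (S29, 9) ✓
(MatchID=U87, Venue=2, HomeTeam=O): row 8 → {Referee,AwayTeam} = (S52, 7) ✓
(MatchID=U22, Venue=8, HomeTeam=O): row 9 → {Referee,AwayTeam} = (S96, 1) ✓
Two rows agree on {MatchID, Venue, HomeTeam} but differ on {Referee, AwayTeam}, so {MatchID, Venue, HomeTeam} -> {Referee, AwayTeam} does not hold.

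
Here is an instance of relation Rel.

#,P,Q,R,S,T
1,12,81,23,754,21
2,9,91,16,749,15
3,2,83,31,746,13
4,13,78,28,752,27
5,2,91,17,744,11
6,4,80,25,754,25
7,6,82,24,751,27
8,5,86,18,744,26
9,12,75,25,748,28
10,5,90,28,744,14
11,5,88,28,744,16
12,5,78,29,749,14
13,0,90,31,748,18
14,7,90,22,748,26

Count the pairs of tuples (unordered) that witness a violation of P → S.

5

P=12: violating pairs (1,9) — 1 pair.
P=2: violating pairs (3,5) — 1 pair.
P=5: violating pairs (8,12), (10,12), (11,12) — 3 pairs.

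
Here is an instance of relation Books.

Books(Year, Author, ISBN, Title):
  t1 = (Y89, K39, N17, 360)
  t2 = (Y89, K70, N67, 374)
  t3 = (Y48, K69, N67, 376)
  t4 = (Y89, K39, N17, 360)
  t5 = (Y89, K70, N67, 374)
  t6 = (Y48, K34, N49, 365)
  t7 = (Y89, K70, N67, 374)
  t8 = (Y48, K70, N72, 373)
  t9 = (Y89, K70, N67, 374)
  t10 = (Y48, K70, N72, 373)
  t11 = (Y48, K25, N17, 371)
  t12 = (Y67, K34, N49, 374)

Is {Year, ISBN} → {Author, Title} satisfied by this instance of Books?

Yes

(Year=Y89, ISBN=N17): rows 1, 4 → {Author,Title} = (K39, 360), (K39, 360) ✓
(Year=Y89, ISBN=N67): rows 2, 5, 7, 9 → {Author,Title} = (K70, 374), (K70, 374), (K70, 374), (K70, 374) ✓
(Year=Y48, ISBN=N67): row 3 → {Author,Title} = (K69, 376) ✓
(Year=Y48, ISBN=N49): row 6 → {Author,Title} = (K34, 365) ✓
(Year=Y48, ISBN=N72): rows 8, 10 → {Author,Title} = (K70, 373), (K70, 373) ✓
(Year=Y48, ISBN=N17): row 11 → {Author,Title} = (K25, 371) ✓
(Year=Y67, ISBN=N49): row 12 → {Author,Title} = (K34, 374) ✓
Every {Year, ISBN} value is associated with a single {Author, Title} value, so {Year, ISBN} → {Author, Title} holds.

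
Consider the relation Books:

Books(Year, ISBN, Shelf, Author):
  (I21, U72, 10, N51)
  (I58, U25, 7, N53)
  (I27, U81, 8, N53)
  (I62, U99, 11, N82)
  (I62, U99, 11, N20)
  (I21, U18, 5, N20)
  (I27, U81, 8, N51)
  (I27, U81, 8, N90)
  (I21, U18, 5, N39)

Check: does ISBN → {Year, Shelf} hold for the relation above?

Yes

ISBN=U72: 1 row → {Year,Shelf} = (I21, 10) ✓
ISBN=U25: 1 row → {Year,Shelf} = (I58, 7) ✓
ISBN=U81: 3 rows → {Year,Shelf} = (I27, 8), (I27, 8), (I27, 8) ✓
ISBN=U99: 2 rows → {Year,Shelf} = (I62, 11), (I62, 11) ✓
ISBN=U18: 2 rows → {Year,Shelf} = (I21, 5), (I21, 5) ✓
Every ISBN value is associated with a single {Year, Shelf} value, so ISBN → {Year, Shelf} holds.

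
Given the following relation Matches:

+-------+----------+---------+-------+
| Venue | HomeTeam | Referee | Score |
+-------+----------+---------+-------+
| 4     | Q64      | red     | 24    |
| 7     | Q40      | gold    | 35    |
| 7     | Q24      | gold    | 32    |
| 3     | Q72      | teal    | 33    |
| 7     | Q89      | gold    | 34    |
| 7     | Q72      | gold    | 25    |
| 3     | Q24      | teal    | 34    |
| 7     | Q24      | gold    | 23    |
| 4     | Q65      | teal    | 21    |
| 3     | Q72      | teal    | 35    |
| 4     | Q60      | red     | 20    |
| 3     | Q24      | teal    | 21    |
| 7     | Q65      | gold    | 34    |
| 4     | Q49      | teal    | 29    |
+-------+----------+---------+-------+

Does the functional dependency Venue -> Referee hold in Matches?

No

Venue=4: 4 rows → Referee takes values {red, teal} — violation
Venue=7: 6 rows → Referee = gold, gold, gold, gold, gold, gold ✓
Venue=3: 4 rows → Referee = teal, teal, teal, teal ✓
Two rows agree on Venue but differ on Referee, so Venue -> Referee does not hold.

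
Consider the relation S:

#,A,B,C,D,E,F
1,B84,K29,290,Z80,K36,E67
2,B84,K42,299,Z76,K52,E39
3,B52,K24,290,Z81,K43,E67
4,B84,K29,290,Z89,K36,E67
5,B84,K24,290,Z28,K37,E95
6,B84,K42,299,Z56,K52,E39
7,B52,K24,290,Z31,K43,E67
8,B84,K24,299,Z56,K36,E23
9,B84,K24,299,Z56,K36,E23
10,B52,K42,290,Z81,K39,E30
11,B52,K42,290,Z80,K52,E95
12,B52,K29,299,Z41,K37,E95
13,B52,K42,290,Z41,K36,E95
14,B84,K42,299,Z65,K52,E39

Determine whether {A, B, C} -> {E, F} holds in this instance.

(A=B84, B=K29, C=290): rows 1, 4 → {E,F} = (K36, E67), (K36, E67) ✓
(A=B84, B=K42, C=299): rows 2, 6, 14 → {E,F} = (K52, E39), (K52, E39), (K52, E39) ✓
(A=B52, B=K24, C=290): rows 3, 7 → {E,F} = (K43, E67), (K43, E67) ✓
(A=B84, B=K24, C=290): row 5 → {E,F} = (K37, E95) ✓
(A=B84, B=K24, C=299): rows 8, 9 → {E,F} = (K36, E23), (K36, E23) ✓
(A=B52, B=K42, C=290): rows 10, 11, 13 → {E,F} takes values {(K39, E30), (K52, E95), (K36, E95)} — violation
(A=B52, B=K29, C=299): row 12 → {E,F} = (K37, E95) ✓
Two rows agree on {A, B, C} but differ on {E, F}, so {A, B, C} -> {E, F} does not hold.

No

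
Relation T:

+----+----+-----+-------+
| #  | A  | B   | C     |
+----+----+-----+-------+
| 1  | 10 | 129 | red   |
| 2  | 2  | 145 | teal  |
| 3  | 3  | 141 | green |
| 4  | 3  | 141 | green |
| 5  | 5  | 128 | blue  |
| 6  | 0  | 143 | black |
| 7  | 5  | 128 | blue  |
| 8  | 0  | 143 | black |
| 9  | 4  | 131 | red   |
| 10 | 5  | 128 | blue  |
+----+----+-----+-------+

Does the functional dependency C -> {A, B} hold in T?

No

C=red: rows 1, 9 → {A,B} takes values {(10, 129), (4, 131)} — violation
C=teal: row 2 → {A,B} = (2, 145) ✓
C=green: rows 3, 4 → {A,B} = (3, 141), (3, 141) ✓
C=blue: rows 5, 7, 10 → {A,B} = (5, 128), (5, 128), (5, 128) ✓
C=black: rows 6, 8 → {A,B} = (0, 143), (0, 143) ✓
Two rows agree on C but differ on {A, B}, so C -> {A, B} does not hold.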